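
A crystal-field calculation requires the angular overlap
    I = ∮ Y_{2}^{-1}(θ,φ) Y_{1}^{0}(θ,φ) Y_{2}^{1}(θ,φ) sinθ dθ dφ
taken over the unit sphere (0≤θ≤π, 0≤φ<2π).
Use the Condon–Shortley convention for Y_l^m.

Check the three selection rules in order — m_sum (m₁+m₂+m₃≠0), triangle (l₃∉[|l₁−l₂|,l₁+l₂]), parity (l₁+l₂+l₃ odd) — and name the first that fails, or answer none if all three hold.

parity

Σmᵢ = 0  ✓
l₃∈[|l₁−l₂|,l₁+l₂]=[1,3], have l₃=2  ✓
Σlᵢ = 5 ⇒ odd  ✗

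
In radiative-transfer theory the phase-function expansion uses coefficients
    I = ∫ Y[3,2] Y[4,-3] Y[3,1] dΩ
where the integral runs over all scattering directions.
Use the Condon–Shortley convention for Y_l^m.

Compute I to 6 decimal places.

-0.095955

Rules hold: Σm=0, L=10 even, 1≤3≤7.
N = 7·9·7 = 441
Δ = 4!·2!·4!/11! = 1/34650
Racah Σ t=1..3: t=1:−1/72 t=2:+1/16 t=3:−1/72 = 5/144
⇒ 3j(3 4 3; 0 0 0)² = 2/77, sgn -1
Racah Σ t=0..1: t=0:+1/144 t=1:−1/288 = 1/288
⇒ 3j(3 4 3; 2 -3 1)² = 1/99, sgn +1
4πI² = N·(3j₀)²·(3jₘ)² = 14/121
I = -1·√(0.115702/4π) = -0.09595473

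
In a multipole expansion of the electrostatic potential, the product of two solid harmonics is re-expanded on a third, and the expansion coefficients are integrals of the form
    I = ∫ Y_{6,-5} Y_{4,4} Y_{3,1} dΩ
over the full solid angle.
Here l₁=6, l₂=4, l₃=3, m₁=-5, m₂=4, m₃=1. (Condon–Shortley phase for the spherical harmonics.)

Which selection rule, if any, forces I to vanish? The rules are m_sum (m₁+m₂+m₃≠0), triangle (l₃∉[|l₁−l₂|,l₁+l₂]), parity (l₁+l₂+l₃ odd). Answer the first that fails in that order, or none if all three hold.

parity

m₁+m₂+m₃ = -5 + 4 + 1 = 0  ✓
triangle: |6−4|=2 ≤ l₃=3 ≤ 6+4=10  ✓
parity: l₁+l₂+l₃ = 13 is odd  ✗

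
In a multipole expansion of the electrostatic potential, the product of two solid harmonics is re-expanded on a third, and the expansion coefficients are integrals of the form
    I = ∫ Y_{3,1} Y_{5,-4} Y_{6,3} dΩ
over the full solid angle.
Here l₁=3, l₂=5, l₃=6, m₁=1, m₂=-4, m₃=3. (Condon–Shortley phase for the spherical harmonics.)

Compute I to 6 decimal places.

m-sum 0 ✓  L=14 even ✓  2≤6≤8 ✓
Π(2lᵢ+1) = 7×11×13 = 1001
triangle coeff Δ(3,5,6) = 1/675675
Σ_t [0,2]: t=0:+1/8640 t=1:−1/2304 t=2:+1/8640 = -7/34560
(3j)²=7/429 [(3 5 6; 0 0 0)], sign=-1
Σ_t [0,1]: t=0:+1/40320 t=1:−1/241920 = 1/48384
(3j)²=24/1001 [(3 5 6; 1 -4 3)], sign=-1
⇒ 4πI² = 56/143
I = (+1)√(56/143/(4π)) = 0.17653103

0.176531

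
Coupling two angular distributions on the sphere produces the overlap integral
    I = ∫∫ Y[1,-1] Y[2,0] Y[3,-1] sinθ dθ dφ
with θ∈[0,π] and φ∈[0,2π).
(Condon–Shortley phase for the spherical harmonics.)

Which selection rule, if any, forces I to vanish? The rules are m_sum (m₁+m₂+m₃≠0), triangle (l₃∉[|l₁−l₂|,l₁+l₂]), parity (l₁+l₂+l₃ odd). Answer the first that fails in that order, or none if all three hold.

Σmᵢ = -2  ✗
l₃∈[|l₁−l₂|,l₁+l₂]=[1,3], have l₃=3
Σlᵢ = 6 ⇒ even

m_sum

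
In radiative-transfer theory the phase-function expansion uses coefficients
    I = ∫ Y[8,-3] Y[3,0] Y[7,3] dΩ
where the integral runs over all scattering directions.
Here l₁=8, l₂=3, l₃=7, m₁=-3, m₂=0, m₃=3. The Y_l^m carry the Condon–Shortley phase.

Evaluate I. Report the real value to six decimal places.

-0.037890

Rules hold: Σm=0, L=18 even, 5≤7≤11.
N = 17·7·15 = 1785
Δ = 4!·12!·2!/19! = 1/5290740
Racah Σ t=1..3: t=1:−1/7257600 t=2:+1/2073600 t=3:−1/7257600 = 1/4838400
⇒ 3j(8 3 7; 0 0 0)² = 252/20995, sgn -1
Racah Σ t=1..3: t=1:−1/87091200 t=2:+1/8709120 t=3:−1/11612160 = 1/58060800
⇒ 3j(8 3 7; -3 0 3)² = 99/117572, sgn +1
4πI² = N·(3j₀)²·(3jₘ)² = 18711/1037153
I = -1·√(0.0180407/4π) = -0.03788979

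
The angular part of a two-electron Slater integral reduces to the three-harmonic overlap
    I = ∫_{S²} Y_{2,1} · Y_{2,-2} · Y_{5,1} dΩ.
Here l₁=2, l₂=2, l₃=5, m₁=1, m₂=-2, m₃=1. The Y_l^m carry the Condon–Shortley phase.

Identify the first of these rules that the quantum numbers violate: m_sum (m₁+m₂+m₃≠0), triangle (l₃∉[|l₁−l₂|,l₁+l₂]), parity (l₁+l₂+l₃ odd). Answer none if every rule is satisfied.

m₁+m₂+m₃ = 1 − 2 + 1 = 0  ✓
triangle: |2−2|=0 ≤ l₃=5 ≤ 2+2=4  ✗
parity: l₁+l₂+l₃ = 9 is odd

triangle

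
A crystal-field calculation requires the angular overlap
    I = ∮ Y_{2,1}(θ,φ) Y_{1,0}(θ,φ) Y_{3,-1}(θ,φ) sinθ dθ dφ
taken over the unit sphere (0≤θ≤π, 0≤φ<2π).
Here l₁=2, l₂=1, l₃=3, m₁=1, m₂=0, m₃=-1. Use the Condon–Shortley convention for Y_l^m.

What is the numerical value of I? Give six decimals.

Rules hold: Σm=0, L=6 even, 1≤3≤3.
N = 5·3·7 = 105
Δ = 0!·4!·2!/7! = 1/105
Racah Σ t=0..0: t=0:+1/4 = 1/4
⇒ 3j(2 1 3; 0 0 0)² = 3/35, sgn -1
Racah Σ t=0..0: t=0:+1/6 = 1/6
⇒ 3j(2 1 3; 1 0 -1)² = 8/105, sgn +1
4πI² = N·(3j₀)²·(3jₘ)² = 24/35
I = -1·√(0.685714/4π) = -0.23359668

-0.233597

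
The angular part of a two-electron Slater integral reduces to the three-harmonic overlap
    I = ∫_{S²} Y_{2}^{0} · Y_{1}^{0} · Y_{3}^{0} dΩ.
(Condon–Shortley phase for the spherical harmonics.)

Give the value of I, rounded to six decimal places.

m-sum 0 ✓  L=6 even ✓  1≤3≤3 ✓
Π(2lᵢ+1) = 5×3×7 = 105
triangle coeff Δ(2,1,3) = 1/105
Σ_t [0,0]: t=0:+1/4 = 1/4
(3j)²=3/35 [(2 1 3; 0 0 0)], sign=-1
(m-triple is (0,0,0) — same symbol as above.)
⇒ 4πI² = 27/35
I = (+1)√(27/35/(4π)) = 0.24776670

0.247767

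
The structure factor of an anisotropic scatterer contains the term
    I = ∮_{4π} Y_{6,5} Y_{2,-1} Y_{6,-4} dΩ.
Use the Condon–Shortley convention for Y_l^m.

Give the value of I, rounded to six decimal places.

-0.197649

Checks pass: Σm=0; 14 even; l₃=6∈[4,8].
(2·6+1)(2·2+1)(2·6+1) = 845
Δ: 2! 10! 2! / 15! → 1/90090
sum: t=0:+1/69120 t=1:−1/14400 t=2:+1/69120 = -7/172800
3j²(6 2 6; 0 0 0) = Δ·Π!·Σ² = 14/715  (sign -1)
sum: t=0:+1/725760 t=1:−1/7257600 = 1/806400
3j²(6 2 6; 5 -1 -4) = Δ·Π!·Σ² = 27/910  (sign +1)
combine: 4πI² = 845·14/715·27/910 = 27/55
take √, sign -1: I = -0.19764945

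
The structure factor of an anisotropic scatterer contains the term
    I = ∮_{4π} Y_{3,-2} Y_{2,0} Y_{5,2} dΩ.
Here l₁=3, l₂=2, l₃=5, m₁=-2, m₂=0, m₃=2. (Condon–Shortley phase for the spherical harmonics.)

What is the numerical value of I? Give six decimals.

0.190188

Checks pass: Σm=0; 10 even; l₃=5∈[1,5].
(2·3+1)(2·2+1)(2·5+1) = 385
Δ: 0! 6! 4! / 11! → 1/2310
sum: t=0:+1/144 = 1/144
3j²(3 2 5; 0 0 0) = Δ·Π!·Σ² = 10/231  (sign -1)
sum: t=0:+1/480 = 1/480
3j²(3 2 5; -2 0 2) = Δ·Π!·Σ² = 3/110  (sign -1)
combine: 4πI² = 385·10/231·3/110 = 5/11
take √, sign +1: I = 0.19018827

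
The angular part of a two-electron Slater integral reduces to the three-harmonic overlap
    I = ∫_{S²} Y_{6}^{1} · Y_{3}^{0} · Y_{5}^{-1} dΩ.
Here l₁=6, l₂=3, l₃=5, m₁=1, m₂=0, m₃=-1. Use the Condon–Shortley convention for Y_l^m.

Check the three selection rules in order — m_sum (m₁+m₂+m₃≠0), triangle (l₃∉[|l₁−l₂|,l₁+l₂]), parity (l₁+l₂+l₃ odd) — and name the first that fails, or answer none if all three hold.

Σmᵢ = 0  ✓
l₃∈[|l₁−l₂|,l₁+l₂]=[3,9], have l₃=5  ✓
Σlᵢ = 14 ⇒ even  ✓

none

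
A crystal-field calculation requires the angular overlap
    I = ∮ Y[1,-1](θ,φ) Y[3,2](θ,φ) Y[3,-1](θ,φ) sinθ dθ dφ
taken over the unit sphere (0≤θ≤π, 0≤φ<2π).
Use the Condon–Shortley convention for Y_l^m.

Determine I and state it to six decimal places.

Σlᵢ=7 odd — θ-integrand is odd under cosθ→−cosθ; I=0

0.000000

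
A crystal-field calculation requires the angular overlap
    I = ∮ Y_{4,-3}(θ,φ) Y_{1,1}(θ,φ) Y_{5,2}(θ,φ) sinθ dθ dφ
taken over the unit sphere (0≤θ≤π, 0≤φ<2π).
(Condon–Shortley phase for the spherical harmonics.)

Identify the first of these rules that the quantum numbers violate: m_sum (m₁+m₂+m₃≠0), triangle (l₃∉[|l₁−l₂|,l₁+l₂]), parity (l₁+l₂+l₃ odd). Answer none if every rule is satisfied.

none

m₁+m₂+m₃ = -3 + 1 + 2 = 0  ✓
triangle: |4−1|=3 ≤ l₃=5 ≤ 4+1=5  ✓
parity: l₁+l₂+l₃ = 10 is even  ✓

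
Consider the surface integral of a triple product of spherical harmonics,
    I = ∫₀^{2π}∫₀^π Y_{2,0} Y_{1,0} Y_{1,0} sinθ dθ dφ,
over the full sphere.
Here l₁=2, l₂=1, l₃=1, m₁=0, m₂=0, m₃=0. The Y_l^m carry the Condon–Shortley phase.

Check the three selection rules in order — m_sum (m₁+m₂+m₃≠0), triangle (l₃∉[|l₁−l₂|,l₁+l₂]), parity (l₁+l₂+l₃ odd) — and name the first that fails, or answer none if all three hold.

none

azimuthal sum: 0 + 0 + 0 = 0  ✓
1 ≤ 1 ≤ 3 (triangle on l)  ✓
L = 2 + 1 + 1 = 4 (even)  ✓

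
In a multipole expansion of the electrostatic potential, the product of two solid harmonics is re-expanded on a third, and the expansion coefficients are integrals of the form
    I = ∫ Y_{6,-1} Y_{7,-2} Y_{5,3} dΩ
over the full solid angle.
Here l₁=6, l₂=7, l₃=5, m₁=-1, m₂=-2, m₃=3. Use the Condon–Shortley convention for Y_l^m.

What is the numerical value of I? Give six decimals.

Checks pass: Σm=0; 18 even; l₃=5∈[1,13].
(2·6+1)(2·7+1)(2·5+1) = 2145
Δ: 8! 4! 6! / 19! → 1/174594420
sum: t=2:+1/4147200 t=3:−1/207360 t=4:+1/82944 t=5:−1/207360 t=6:+1/4147200 = 1/345600
3j²(6 7 5; 0 0 0) = Δ·Π!·Σ² = 420/46189  (sign -1)
sum: t=3:−1/829440 t=4:+1/414720 t=5:−1/2073600 = 1/1382400
3j²(6 7 5; -1 -2 3) = Δ·Π!·Σ² = 294/46189  (sign +1)
combine: 4πI² = 2145·420/46189·294/46189 = 1852200/14919047
take √, sign -1: I = -0.09939590

-0.099396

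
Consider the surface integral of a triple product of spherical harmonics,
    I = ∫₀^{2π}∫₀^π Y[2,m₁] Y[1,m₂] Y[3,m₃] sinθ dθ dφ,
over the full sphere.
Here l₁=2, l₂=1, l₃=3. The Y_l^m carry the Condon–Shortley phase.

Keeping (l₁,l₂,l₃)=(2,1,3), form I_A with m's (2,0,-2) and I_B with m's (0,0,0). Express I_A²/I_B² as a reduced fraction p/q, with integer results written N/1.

5/9

l's match ⇒ only the (l;m) 3-j factors differ between A and B.
A: triangle coeff Δ(2,1,3) = 1/105; Σ_t [0,0]: t=0:+1/24 = 1/24; (3j)²=1/21 [(2 1 3; 2 0 -2)], sign=-1
B: triangle coeff Δ(2,1,3) = 1/105; Σ_t [0,0]: t=0:+1/4 = 1/4; (3j)²=3/35 [(2 1 3; 0 0 0)], sign=-1
I_A²/I_B² = (1/21)/(3/35) = 5/9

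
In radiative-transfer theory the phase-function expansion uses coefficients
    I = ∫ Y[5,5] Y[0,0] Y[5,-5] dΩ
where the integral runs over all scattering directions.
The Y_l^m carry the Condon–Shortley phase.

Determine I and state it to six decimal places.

Rules hold: Σm=0, L=10 even, 5≤5≤5.
N = 11·1·11 = 121
Δ = 0!·10!·0!/11! = 1/11
Racah Σ t=0..0: t=0:+1/14400 = 1/14400
⇒ 3j(5 0 5; 0 0 0)² = 1/11, sgn -1
Racah Σ t=0..0: t=0:+1/3628800 = 1/3628800
⇒ 3j(5 0 5; 5 0 -5)² = 1/11, sgn +1
4πI² = N·(3j₀)²·(3jₘ)² = 1/1
I = -1·√(1/4π) = -0.28209479

-0.282095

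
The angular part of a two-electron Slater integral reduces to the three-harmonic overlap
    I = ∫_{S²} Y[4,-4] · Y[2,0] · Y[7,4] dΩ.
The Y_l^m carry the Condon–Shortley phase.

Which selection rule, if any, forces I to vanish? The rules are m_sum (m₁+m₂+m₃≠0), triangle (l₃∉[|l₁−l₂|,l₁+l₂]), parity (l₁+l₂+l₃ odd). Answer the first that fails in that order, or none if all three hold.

triangle

m₁+m₂+m₃ = -4 + 0 + 4 = 0  ✓
triangle: |4−2|=2 ≤ l₃=7 ≤ 4+2=6  ✗
parity: l₁+l₂+l₃ = 13 is odd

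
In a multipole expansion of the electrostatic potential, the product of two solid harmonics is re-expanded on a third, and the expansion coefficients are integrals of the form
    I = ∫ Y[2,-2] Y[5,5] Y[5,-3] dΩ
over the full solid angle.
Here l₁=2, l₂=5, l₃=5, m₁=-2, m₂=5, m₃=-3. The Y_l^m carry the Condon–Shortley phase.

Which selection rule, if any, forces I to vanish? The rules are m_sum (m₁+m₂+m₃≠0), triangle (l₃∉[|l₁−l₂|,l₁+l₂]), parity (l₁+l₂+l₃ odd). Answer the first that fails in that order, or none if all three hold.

none

Σmᵢ = 0  ✓
l₃∈[|l₁−l₂|,l₁+l₂]=[3,7], have l₃=5  ✓
Σlᵢ = 12 ⇒ even  ✓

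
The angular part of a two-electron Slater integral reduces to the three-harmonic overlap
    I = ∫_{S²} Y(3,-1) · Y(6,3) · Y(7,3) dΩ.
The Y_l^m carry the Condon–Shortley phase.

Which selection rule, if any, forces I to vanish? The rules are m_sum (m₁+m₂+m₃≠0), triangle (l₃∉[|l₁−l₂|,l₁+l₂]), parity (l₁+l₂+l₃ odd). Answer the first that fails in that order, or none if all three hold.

azimuthal sum: -1 + 3 + 3 = 5  ✗
3 ≤ 7 ≤ 9 (triangle on l)
L = 3 + 6 + 7 = 16 (even)

m_sum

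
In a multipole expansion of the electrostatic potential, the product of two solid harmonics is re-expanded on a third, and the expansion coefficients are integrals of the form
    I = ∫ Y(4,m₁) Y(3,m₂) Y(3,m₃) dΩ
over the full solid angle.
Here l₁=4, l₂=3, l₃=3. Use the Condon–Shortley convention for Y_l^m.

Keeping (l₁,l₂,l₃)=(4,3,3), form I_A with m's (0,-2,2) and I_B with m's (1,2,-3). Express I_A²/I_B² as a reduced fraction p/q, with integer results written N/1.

Same 4,3,3: normalisation and zero-m 3j drop out of the ratio.
A: Δ: 4! 4! 2! / 11! → 1/34650; sum: t=0:+1/576 t=1:−1/72 = -7/576; 3j²(4 3 3; 0 -2 2) = Δ·Π!·Σ² = 7/198  (sign +1)
B: Δ: 4! 4! 2! / 11! → 1/34650; sum: t=3:−1/288 = -1/288; 3j²(4 3 3; 1 2 -3) = Δ·Π!·Σ² = 5/231  (sign -1)
I_A²/I_B² = (7/198)/(5/231) = 49/30

49/30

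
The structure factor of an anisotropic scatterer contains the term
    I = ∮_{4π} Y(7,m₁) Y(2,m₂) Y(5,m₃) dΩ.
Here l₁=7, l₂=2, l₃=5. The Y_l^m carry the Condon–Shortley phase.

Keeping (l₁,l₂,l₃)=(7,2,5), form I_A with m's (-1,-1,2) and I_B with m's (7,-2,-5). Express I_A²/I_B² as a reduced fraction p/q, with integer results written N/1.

l's match ⇒ only the (l;m) 3-j factors differ between A and B.
A: triangle coeff Δ(7,2,5) = 1/15015; Σ_t [1,1]: t=1:−1/181440 = -1/181440; (3j)²=32/3003 [(7 2 5; -1 -1 2)], sign=+1
B: triangle coeff Δ(7,2,5) = 1/15015; Σ_t [0,0]: t=0:+1/87091200 = 1/87091200; (3j)²=1/15 [(7 2 5; 7 -2 -5)], sign=+1
I_A²/I_B² = (32/3003)/(1/15) = 160/1001

160/1001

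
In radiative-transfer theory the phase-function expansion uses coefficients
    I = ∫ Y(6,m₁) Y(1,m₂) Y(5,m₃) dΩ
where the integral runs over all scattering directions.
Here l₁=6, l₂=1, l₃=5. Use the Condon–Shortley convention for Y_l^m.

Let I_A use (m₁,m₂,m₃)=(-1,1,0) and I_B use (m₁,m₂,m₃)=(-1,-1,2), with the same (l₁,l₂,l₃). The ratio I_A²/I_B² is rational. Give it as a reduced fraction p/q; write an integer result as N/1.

Shared (l₁,l₂,l₃)=(6,1,5): N and (l;000)² cancel in I_A²/I_B².
A: Δ = 2!·10!·0!/13! = 1/858; Racah Σ t=2..2: t=2:+1/28800 = 1/28800; ⇒ 3j(6 1 5; -1 1 0)² = 7/286, sgn -1
B: Δ = 2!·10!·0!/13! = 1/858; Racah Σ t=0..0: t=0:+1/60480 = 1/60480; ⇒ 3j(6 1 5; -1 -1 2)² = 5/429, sgn -1
I_A²/I_B² = (7/286)/(5/429) = 21/10

21/10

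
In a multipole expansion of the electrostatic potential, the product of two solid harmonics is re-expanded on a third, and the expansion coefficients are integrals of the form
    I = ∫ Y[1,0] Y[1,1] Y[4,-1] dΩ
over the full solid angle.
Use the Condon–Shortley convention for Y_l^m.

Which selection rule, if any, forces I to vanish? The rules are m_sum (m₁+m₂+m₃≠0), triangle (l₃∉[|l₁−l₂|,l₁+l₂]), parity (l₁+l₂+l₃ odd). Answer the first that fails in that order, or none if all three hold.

triangle

m₁+m₂+m₃ = 0 + 1 − 1 = 0  ✓
triangle: |1−1|=0 ≤ l₃=4 ≤ 1+1=2  ✗
parity: l₁+l₂+l₃ = 6 is even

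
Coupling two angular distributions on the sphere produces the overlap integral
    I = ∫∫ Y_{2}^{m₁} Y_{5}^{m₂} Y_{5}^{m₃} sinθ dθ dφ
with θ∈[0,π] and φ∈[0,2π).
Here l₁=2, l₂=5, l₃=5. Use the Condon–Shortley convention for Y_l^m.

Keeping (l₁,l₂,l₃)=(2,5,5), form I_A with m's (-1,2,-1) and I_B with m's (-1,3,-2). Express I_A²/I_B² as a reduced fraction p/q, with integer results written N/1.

21/50

l's match ⇒ only the (l;m) 3-j factors differ between A and B.
A: triangle coeff Δ(2,5,5) = 1/38610; Σ_t [1,2]: t=1:−1/2880 t=2:+1/1440 = 1/2880; (3j)²=7/715 [(2 5 5; -1 2 -1)], sign=+1
B: triangle coeff Δ(2,5,5) = 1/38610; Σ_t [1,2]: t=1:−1/10080 t=2:+1/2880 = 1/4032; (3j)²=10/429 [(2 5 5; -1 3 -2)], sign=-1
I_A²/I_B² = (7/715)/(10/429) = 21/50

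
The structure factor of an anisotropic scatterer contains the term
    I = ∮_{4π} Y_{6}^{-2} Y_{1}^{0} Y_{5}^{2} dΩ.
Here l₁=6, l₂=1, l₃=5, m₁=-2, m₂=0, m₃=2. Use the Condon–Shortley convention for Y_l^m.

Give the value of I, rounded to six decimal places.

Checks pass: Σm=0; 12 even; l₃=5∈[5,7].
(2·6+1)(2·1+1)(2·5+1) = 429
Δ: 2! 10! 0! / 13! → 1/858
sum: t=1:−1/14400 = -1/14400
3j²(6 1 5; 0 0 0) = Δ·Π!·Σ² = 6/143  (sign +1)
sum: t=1:−1/30240 = -1/30240
3j²(6 1 5; -2 0 2) = Δ·Π!·Σ² = 16/429  (sign +1)
combine: 4πI² = 429·6/143·16/429 = 96/143
take √, sign +1: I = 0.23113338

0.231133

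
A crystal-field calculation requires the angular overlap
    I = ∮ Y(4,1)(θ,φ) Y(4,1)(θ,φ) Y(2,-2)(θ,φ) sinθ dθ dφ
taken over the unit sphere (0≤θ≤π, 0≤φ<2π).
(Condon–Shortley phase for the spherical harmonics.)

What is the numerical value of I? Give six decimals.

0.200662

Rules hold: Σm=0, L=10 even, 0≤2≤8.
N = 9·9·5 = 405
Δ = 6!·2!·2!/11! = 1/13860
Racah Σ t=2..4: t=2:+1/192 t=3:−1/36 t=4:+1/192 = -5/288
⇒ 3j(4 4 2; 0 0 0)² = 20/693, sgn -1
Racah Σ t=3..3: t=3:−1/144 = -1/144
⇒ 3j(4 4 2; 1 1 -2)² = 10/231, sgn -1
4πI² = N·(3j₀)²·(3jₘ)² = 3000/5929
I = +1·√(0.505988/4π) = 0.20066192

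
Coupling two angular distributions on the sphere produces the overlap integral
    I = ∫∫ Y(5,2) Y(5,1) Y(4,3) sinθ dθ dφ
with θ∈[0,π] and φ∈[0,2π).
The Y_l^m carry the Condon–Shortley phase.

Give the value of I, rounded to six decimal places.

0.000000

Σmᵢ = 6 ≠ 0, so the φ-integral vanishes; I = 0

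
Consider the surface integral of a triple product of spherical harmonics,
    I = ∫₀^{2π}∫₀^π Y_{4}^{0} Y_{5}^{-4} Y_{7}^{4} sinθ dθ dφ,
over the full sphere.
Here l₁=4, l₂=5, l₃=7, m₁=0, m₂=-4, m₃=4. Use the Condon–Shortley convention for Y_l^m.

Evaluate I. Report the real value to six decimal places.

-0.153174

m-sum 0 ✓  L=16 even ✓  1≤7≤9 ✓
Π(2lᵢ+1) = 9×11×15 = 1485
triangle coeff Δ(4,5,7) = 1/6126120
Σ_t [0,2]: t=0:+1/69120 t=1:−1/20736 t=2:+1/69120 = -1/51840
(3j)²=280/21879 [(4 5 7; 0 0 0)], sign=+1
Σ_t [0,1]: t=0:+1/483840 t=1:−1/1451520 = 1/725760
(3j)²=24/1547 [(4 5 7; 0 -4 4)], sign=-1
⇒ 4πI² = 14400/48841
I = (-1)√(14400/48841/(4π)) = -0.15317364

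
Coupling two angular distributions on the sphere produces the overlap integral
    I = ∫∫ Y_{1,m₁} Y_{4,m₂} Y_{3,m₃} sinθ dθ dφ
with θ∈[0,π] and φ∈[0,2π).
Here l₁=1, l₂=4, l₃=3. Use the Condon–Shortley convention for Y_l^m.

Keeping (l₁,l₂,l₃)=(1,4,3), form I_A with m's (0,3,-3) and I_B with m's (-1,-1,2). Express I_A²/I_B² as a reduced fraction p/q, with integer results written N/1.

l's match ⇒ only the (l;m) 3-j factors differ between A and B.
A: triangle coeff Δ(1,4,3) = 1/252; Σ_t [1,1]: t=1:−1/720 = -1/720; (3j)²=1/36 [(1 4 3; 0 3 -3)], sign=-1
B: triangle coeff Δ(1,4,3) = 1/252; Σ_t [2,2]: t=2:+1/240 = 1/240; (3j)²=1/84 [(1 4 3; -1 -1 2)], sign=-1
I_A²/I_B² = (1/36)/(1/84) = 7/3

7/3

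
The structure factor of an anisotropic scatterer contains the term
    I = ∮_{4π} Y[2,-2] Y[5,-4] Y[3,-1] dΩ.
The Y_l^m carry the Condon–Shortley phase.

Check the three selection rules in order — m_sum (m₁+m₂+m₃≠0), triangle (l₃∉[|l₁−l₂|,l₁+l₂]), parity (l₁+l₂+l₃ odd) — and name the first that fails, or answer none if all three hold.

m_sum

m₁+m₂+m₃ = -2 − 4 − 1 = -7  ✗
triangle: |2−5|=3 ≤ l₃=3 ≤ 2+5=7
parity: l₁+l₂+l₃ = 10 is even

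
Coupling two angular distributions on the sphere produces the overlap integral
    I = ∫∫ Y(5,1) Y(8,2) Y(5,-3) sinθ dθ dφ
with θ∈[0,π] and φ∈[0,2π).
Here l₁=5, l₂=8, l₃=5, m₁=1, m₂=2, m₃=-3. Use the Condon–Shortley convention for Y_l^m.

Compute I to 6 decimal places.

-0.138062

Checks pass: Σm=0; 18 even; l₃=5∈[3,13].
(2·5+1)(2·8+1)(2·5+1) = 2057
Δ: 8! 2! 8! / 19! → 1/37413090
sum: t=3:−1/1036800 t=4:+1/331776 t=5:−1/1036800 = 1/921600
3j²(5 8 5; 0 0 0) = Δ·Π!·Σ² = 490/46189  (sign -1)
sum: t=2:+1/116121600 t=3:−1/3628800 t=4:+1/1658880 = 13/38707200
3j²(5 8 5; 1 2 -3) = Δ·Π!·Σ² = 39/3553  (sign +1)
combine: 4πI² = 2057·490/46189·39/3553 = 1470/6137
take √, sign -1: I = -0.13806248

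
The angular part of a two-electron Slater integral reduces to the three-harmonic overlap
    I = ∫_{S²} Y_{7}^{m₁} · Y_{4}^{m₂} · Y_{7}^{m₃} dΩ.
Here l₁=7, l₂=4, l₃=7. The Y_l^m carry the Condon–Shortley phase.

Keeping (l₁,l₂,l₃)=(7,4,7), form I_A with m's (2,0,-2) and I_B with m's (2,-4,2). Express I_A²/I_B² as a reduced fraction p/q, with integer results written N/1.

63001/1111320

Shared (l₁,l₂,l₃)=(7,4,7): N and (l;000)² cancel in I_A²/I_B².
A: Δ = 4!·10!·4!/19! = 1/58198140; Racah Σ t=0..4: t=0:+1/8294400 t=1:−1/622080 t=2:+1/483840 t=3:−1/2903040 t=4:+1/209018880 = 251/1045094400; ⇒ 3j(7 4 7; 2 0 -2)² = 63001/58198140, sgn -1
B: Δ = 4!·10!·4!/19! = 1/58198140; Racah Σ t=0..0: t=0:+1/8294400 = 1/8294400; ⇒ 3j(7 4 7; 2 -4 2)² = 882/46189, sgn -1
I_A²/I_B² = (63001/58198140)/(882/46189) = 63001/1111320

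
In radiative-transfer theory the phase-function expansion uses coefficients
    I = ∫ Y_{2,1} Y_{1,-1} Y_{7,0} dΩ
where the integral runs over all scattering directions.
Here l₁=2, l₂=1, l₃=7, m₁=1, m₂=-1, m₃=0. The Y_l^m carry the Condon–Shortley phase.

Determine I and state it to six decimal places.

0.000000

triangle: need 1≤l₃≤3, have 7; I=0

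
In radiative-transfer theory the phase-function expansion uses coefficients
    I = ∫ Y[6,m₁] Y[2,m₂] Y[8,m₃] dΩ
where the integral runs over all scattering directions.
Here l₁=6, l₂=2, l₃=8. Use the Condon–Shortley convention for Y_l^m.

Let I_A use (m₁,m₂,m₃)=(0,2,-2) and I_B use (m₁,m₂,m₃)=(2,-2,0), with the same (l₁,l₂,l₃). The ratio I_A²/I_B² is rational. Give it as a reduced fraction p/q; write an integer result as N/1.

l's match ⇒ only the (l;m) 3-j factors differ between A and B.
A: triangle coeff Δ(6,2,8) = 1/30940; Σ_t [0,0]: t=0:+1/12441600 = 1/12441600; (3j)²=3/442 [(6 2 8; 0 2 -2)], sign=+1
B: triangle coeff Δ(6,2,8) = 1/30940; Σ_t [0,0]: t=0:+1/23224320 = 1/23224320; (3j)²=1/442 [(6 2 8; 2 -2 0)], sign=+1
I_A²/I_B² = (3/442)/(1/442) = 3/1

3/1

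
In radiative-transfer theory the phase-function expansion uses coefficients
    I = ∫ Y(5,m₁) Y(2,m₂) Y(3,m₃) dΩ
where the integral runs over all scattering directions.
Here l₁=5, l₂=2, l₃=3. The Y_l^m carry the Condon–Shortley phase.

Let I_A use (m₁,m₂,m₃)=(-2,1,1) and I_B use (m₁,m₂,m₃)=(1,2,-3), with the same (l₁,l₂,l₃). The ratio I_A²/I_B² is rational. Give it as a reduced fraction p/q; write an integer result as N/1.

Same 5,2,3: normalisation and zero-m 3j drop out of the ratio.
A: Δ: 4! 6! 0! / 11! → 1/2310; sum: t=3:−1/288 = -1/288; 3j²(5 2 3; -2 1 1) = Δ·Π!·Σ² = 1/22  (sign -1)
B: Δ: 4! 6! 0! / 11! → 1/2310; sum: t=4:+1/17280 = 1/17280; 3j²(5 2 3; 1 2 -3) = Δ·Π!·Σ² = 1/2310  (sign +1)
I_A²/I_B² = (1/22)/(1/2310) = 105/1

105/1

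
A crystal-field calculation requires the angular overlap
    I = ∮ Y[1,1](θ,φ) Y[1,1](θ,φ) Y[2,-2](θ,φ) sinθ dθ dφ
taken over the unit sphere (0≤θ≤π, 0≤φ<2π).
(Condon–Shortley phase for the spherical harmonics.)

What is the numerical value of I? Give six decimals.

0.309019

m-sum 0 ✓  L=4 even ✓  0≤2≤2 ✓
Π(2lᵢ+1) = 3×3×5 = 45
triangle coeff Δ(1,1,2) = 1/30
Σ_t [0,0]: t=0:+1/1 = 1/1
(3j)²=2/15 [(1 1 2; 0 0 0)], sign=+1
Σ_t [0,0]: t=0:+1/4 = 1/4
(3j)²=1/5 [(1 1 2; 1 1 -2)], sign=+1
⇒ 4πI² = 6/5
I = (+1)√(6/5/(4π)) = 0.30901936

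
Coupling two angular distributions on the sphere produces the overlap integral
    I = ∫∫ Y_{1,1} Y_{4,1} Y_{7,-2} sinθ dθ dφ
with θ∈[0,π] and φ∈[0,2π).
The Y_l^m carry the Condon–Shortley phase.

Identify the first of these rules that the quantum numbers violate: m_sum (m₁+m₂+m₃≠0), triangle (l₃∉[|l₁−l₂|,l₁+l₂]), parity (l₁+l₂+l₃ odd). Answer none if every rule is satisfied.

triangle

m₁+m₂+m₃ = 1 + 1 − 2 = 0  ✓
triangle: |1−4|=3 ≤ l₃=7 ≤ 1+4=5  ✗
parity: l₁+l₂+l₃ = 12 is even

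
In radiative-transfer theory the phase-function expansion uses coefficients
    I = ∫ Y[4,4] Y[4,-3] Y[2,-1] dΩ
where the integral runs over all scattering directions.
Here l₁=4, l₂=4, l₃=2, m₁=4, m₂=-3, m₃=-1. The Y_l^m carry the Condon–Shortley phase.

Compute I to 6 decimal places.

Checks pass: Σm=0; 10 even; l₃=2∈[0,8].
(2·4+1)(2·4+1)(2·2+1) = 405
Δ: 6! 2! 2! / 11! → 1/13860
sum: t=2:+1/192 t=3:−1/36 t=4:+1/192 = -5/288
3j²(4 4 2; 0 0 0) = Δ·Π!·Σ² = 20/693  (sign -1)
sum: t=0:+1/1440 = 1/1440
3j²(4 4 2; 4 -3 -1) = Δ·Π!·Σ² = 7/165  (sign -1)
combine: 4πI² = 405·20/693·7/165 = 60/121
take √, sign +1: I = 0.19864517

0.198645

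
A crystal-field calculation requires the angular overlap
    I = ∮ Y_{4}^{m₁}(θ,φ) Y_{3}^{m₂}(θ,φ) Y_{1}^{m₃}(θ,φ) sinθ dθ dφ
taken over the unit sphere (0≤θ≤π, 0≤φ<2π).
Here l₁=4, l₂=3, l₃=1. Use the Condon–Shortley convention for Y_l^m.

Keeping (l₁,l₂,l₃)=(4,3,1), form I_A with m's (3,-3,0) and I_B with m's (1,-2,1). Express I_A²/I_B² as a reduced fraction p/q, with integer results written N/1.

l's match ⇒ only the (l;m) 3-j factors differ between A and B.
A: triangle coeff Δ(4,3,1) = 1/252; Σ_t [0,0]: t=0:+1/720 = 1/720; (3j)²=1/36 [(4 3 1; 3 -3 0)], sign=-1
B: triangle coeff Δ(4,3,1) = 1/252; Σ_t [1,1]: t=1:−1/240 = -1/240; (3j)²=1/84 [(4 3 1; 1 -2 1)], sign=-1
I_A²/I_B² = (1/36)/(1/84) = 7/3

7/3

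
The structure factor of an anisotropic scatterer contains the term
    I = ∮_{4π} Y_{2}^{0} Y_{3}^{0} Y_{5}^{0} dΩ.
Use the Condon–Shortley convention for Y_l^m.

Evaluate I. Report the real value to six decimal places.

Checks pass: Σm=0; 10 even; l₃=5∈[1,5].
(2·2+1)(2·3+1)(2·5+1) = 385
Δ: 0! 4! 6! / 11! → 1/2310
sum: t=0:+1/144 = 1/144
3j²(2 3 5; 0 0 0) = Δ·Π!·Σ² = 10/231  (sign -1)
(m-triple is (0,0,0) — same symbol as above.)
combine: 4πI² = 385·10/231·10/231 = 500/693
take √, sign +1: I = 0.23961470

0.239615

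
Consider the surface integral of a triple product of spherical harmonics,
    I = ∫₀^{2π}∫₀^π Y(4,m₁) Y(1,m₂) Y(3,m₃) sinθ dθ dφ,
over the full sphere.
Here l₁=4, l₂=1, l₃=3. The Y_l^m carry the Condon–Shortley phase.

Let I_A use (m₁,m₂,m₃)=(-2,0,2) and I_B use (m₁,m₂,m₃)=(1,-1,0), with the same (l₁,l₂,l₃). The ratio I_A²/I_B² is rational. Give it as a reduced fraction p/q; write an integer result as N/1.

l's match ⇒ only the (l;m) 3-j factors differ between A and B.
A: triangle coeff Δ(4,1,3) = 1/252; Σ_t [1,1]: t=1:−1/120 = -1/120; (3j)²=1/21 [(4 1 3; -2 0 2)], sign=+1
B: triangle coeff Δ(4,1,3) = 1/252; Σ_t [0,0]: t=0:+1/72 = 1/72; (3j)²=5/126 [(4 1 3; 1 -1 0)], sign=-1
I_A²/I_B² = (1/21)/(5/126) = 6/5

6/5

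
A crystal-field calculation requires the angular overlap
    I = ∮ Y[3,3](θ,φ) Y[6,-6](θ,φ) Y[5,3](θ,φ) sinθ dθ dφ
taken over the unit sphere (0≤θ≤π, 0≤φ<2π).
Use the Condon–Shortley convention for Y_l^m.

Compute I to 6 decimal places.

-0.119512

m-sum 0 ✓  L=14 even ✓  3≤5≤9 ✓
Π(2lᵢ+1) = 7×13×11 = 1001
triangle coeff Δ(3,6,5) = 1/675675
Σ_t [1,3]: t=1:−1/8640 t=2:+1/2304 t=3:−1/8640 = 7/34560
(3j)²=7/429 [(3 6 5; 0 0 0)], sign=-1
Σ_t [0,0]: t=0:+1/1935360 = 1/1935360
(3j)²=1/91 [(3 6 5; 3 -6 3)], sign=+1
⇒ 4πI² = 7/39
I = (-1)√(7/39/(4π)) = -0.11951207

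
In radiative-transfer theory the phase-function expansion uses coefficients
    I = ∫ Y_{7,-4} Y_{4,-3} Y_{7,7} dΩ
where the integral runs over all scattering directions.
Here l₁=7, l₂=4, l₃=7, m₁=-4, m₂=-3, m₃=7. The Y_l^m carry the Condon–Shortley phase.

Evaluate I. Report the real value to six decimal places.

0.102369

m-sum 0 ✓  L=18 even ✓  3≤7≤11 ✓
Π(2lᵢ+1) = 15×9×15 = 2025
triangle coeff Δ(7,4,7) = 1/58198140
Σ_t [0,4]: t=0:+1/17418240 t=1:−1/622080 t=2:+1/230400 t=3:−1/622080 t=4:+1/17418240 = 1/806400
(3j)²=2268/230945 [(7 4 7; 0 0 0)], sign=-1
Σ_t [1,1]: t=1:−1/522547200 = -1/522547200
(3j)²=77/11628 [(7 4 7; -4 -3 7)], sign=-1
⇒ 4πI² = 178605/1356277
I = (+1)√(178605/1356277/(4π)) = 0.10236881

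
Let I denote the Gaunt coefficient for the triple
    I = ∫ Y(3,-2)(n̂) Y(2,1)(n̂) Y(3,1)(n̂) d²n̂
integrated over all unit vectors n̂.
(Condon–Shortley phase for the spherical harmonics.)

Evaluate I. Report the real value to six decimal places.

Rules hold: Σm=0, L=8 even, 1≤3≤5.
N = 7·5·7 = 245
Δ = 2!·4!·2!/9! = 1/3780
Racah Σ t=0..2: t=0:+1/24 t=1:−1/4 t=2:+1/24 = -1/6
⇒ 3j(3 2 3; 0 0 0)² = 4/105, sgn +1
Racah Σ t=1..2: t=1:−1/48 t=2:+1/12 = 1/16
⇒ 3j(3 2 3; -2 1 1)² = 1/28, sgn +1
4πI² = N·(3j₀)²·(3jₘ)² = 1/3
I = +1·√(0.333333/4π) = 0.16286750

0.162868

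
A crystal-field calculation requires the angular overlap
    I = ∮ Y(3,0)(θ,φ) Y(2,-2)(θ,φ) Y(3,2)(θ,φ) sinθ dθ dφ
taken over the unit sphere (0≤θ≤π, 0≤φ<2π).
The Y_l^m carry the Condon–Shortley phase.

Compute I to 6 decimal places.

Rules hold: Σm=0, L=8 even, 1≤3≤5.
N = 7·5·7 = 245
Δ = 2!·4!·2!/9! = 1/3780
Racah Σ t=0..2: t=0:+1/24 t=1:−1/4 t=2:+1/24 = -1/6
⇒ 3j(3 2 3; 0 0 0)² = 4/105, sgn +1
Racah Σ t=0..0: t=0:+1/24 = 1/24
⇒ 3j(3 2 3; 0 -2 2)² = 1/21, sgn -1
4πI² = N·(3j₀)²·(3jₘ)² = 4/9
I = -1·√(0.444444/4π) = -0.18806319

-0.188063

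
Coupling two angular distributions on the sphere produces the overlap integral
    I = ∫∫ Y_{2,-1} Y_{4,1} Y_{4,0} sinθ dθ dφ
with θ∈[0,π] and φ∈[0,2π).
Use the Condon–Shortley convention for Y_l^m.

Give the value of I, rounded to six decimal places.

Checks pass: Σm=0; 10 even; l₃=4∈[2,6].
(2·2+1)(2·4+1)(2·4+1) = 405
Δ: 2! 2! 6! / 11! → 1/13860
sum: t=0:+1/192 t=1:−1/36 t=2:+1/192 = -5/288
3j²(2 4 4; 0 0 0) = Δ·Π!·Σ² = 20/693  (sign -1)
sum: t=1:−1/96 t=2:+1/72 = 1/288
3j²(2 4 4; -1 1 0) = Δ·Π!·Σ² = 1/462  (sign +1)
combine: 4πI² = 405·20/693·1/462 = 150/5929
take √, sign -1: I = -0.04486937

-0.044869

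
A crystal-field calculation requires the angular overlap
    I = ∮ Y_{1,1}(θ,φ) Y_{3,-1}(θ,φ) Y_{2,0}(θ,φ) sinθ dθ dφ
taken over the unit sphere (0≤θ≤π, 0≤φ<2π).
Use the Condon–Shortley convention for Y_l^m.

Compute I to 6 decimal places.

Rules hold: Σm=0, L=6 even, 2≤2≤4.
N = 3·7·5 = 105
Δ = 2!·0!·4!/7! = 1/105
Racah Σ t=1..1: t=1:−1/4 = -1/4
⇒ 3j(1 3 2; 0 0 0)² = 3/35, sgn -1
Racah Σ t=0..0: t=0:+1/8 = 1/8
⇒ 3j(1 3 2; 1 -1 0)² = 2/35, sgn +1
4πI² = N·(3j₀)²·(3jₘ)² = 18/35
I = -1·√(0.514286/4π) = -0.20230066

-0.202301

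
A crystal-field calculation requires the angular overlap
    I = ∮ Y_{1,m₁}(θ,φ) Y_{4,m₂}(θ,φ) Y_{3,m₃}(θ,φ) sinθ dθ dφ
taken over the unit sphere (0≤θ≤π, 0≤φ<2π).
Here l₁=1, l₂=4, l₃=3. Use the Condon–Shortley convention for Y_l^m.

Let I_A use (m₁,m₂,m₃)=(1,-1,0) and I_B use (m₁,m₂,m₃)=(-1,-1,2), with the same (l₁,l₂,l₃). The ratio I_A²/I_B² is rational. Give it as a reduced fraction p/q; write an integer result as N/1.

10/3

Same 1,4,3: normalisation and zero-m 3j drop out of the ratio.
A: Δ: 2! 0! 6! / 9! → 1/252; sum: t=0:+1/72 = 1/72; 3j²(1 4 3; 1 -1 0) = Δ·Π!·Σ² = 5/126  (sign -1)
B: Δ: 2! 0! 6! / 9! → 1/252; sum: t=2:+1/240 = 1/240; 3j²(1 4 3; -1 -1 2) = Δ·Π!·Σ² = 1/84  (sign -1)
I_A²/I_B² = (5/126)/(1/84) = 10/3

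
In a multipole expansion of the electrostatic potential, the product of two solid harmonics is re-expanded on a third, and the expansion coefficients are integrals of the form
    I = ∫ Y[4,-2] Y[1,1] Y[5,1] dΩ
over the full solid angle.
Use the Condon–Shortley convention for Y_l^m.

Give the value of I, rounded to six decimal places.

m-sum 0 ✓  L=10 even ✓  3≤5≤5 ✓
Π(2lᵢ+1) = 9×3×11 = 297
triangle coeff Δ(4,1,5) = 1/495
Σ_t [0,0]: t=0:+1/576 = 1/576
(3j)²=5/99 [(4 1 5; 0 0 0)], sign=-1
Σ_t [0,0]: t=0:+1/2880 = 1/2880
(3j)²=2/165 [(4 1 5; -2 1 1)], sign=+1
⇒ 4πI² = 2/11
I = (-1)√(2/11/(4π)) = -0.12028562

-0.120286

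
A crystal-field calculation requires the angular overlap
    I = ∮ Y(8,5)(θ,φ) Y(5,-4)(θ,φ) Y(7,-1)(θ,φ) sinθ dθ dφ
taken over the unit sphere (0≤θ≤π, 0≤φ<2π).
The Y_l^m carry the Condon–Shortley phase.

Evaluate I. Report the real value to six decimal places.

Rules hold: Σm=0, L=20 even, 3≤7≤13.
N = 17·11·15 = 2805
Δ = 6!·10!·4!/21! = 1/814773960
Racah Σ t=1..5: t=1:−1/87091200 t=2:+1/4976640 t=3:−1/2073600 t=4:+1/4976640 t=5:−1/87091200 = -1/9676800
⇒ 3j(8 5 7; 0 0 0)² = 360/46189, sgn +1
Racah Σ t=0..1: t=0:+1/130636800 t=1:−1/232243200 = 1/298598400
⇒ 3j(8 5 7; 5 -4 -1)² = 7/1292, sgn +1
4πI² = N·(3j₀)²·(3jₘ)² = 9450/79781
I = +1·√(0.118449/4π) = 0.09708703

0.097087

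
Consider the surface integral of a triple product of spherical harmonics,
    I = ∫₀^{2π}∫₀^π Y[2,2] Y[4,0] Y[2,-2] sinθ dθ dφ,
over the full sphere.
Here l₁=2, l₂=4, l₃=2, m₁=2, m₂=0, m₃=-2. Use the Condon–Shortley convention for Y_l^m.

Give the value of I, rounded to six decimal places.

Checks pass: Σm=0; 8 even; l₃=2∈[2,6].
(2·2+1)(2·4+1)(2·2+1) = 225
Δ: 4! 0! 4! / 9! → 1/630
sum: t=2:+1/16 = 1/16
3j²(2 4 2; 0 0 0) = Δ·Π!·Σ² = 2/35  (sign +1)
sum: t=0:+1/576 = 1/576
3j²(2 4 2; 2 0 -2) = Δ·Π!·Σ² = 1/630  (sign +1)
combine: 4πI² = 225·2/35·1/630 = 1/49
take √, sign +1: I = 0.04029926

0.040299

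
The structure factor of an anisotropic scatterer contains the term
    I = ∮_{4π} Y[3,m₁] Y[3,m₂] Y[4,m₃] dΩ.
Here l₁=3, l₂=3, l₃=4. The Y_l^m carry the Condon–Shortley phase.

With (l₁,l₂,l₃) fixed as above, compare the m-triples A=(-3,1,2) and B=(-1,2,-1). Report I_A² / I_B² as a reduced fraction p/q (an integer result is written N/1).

27/16

Shared (l₁,l₂,l₃)=(3,3,4): N and (l;000)² cancel in I_A²/I_B².
A: Δ = 2!·4!·4!/11! = 1/34650; Racah Σ t=2..2: t=2:+1/192 = 1/192; ⇒ 3j(3 3 4; -3 1 2)² = 3/77, sgn +1
B: Δ = 2!·4!·4!/11! = 1/34650; Racah Σ t=1..2: t=1:−1/144 t=2:+1/48 = 1/72; ⇒ 3j(3 3 4; -1 2 -1)² = 16/693, sgn -1
I_A²/I_B² = (3/77)/(16/693) = 27/16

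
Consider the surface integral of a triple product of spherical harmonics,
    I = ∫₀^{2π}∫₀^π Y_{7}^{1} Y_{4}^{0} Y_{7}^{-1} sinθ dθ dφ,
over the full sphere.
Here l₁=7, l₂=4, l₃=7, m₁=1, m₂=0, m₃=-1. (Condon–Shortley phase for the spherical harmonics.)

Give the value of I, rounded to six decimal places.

m-sum 0 ✓  L=18 even ✓  3≤7≤11 ✓
Π(2lᵢ+1) = 15×9×15 = 2025
triangle coeff Δ(7,4,7) = 1/58198140
Σ_t [0,4]: t=0:+1/17418240 t=1:−1/622080 t=2:+1/230400 t=3:−1/622080 t=4:+1/17418240 = 1/806400
(3j)²=2268/230945 [(7 4 7; 0 0 0)], sign=-1
Σ_t [0,4]: t=0:+1/9953280 t=1:−1/518400 t=2:+1/276480 t=3:−1/1088640 t=4:+1/46448640 = 23/25804800
(3j)²=42849/6466460 [(7 4 7; 1 0 -1)], sign=+1
⇒ 4πI² = 281132289/2133423721
I = (-1)√(281132289/2133423721/(4π)) = -0.10240281

-0.102403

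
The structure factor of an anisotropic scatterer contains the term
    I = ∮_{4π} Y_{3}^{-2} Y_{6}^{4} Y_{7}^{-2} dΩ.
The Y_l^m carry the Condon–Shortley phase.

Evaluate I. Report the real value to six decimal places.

Rules hold: Σm=0, L=16 even, 3≤7≤9.
N = 7·13·15 = 1365
Δ = 2!·4!·10!/17! = 1/2042040
Racah Σ t=0..2: t=0:+1/207360 t=1:−1/57600 t=2:+1/207360 = -1/129600
⇒ 3j(3 6 7; 0 0 0)² = 168/12155, sgn +1
Racah Σ t=1..2: t=1:−1/8709120 t=2:+1/967680 = 1/1088640
⇒ 3j(3 6 7; -2 4 -2)² = 800/51051, sgn -1
4πI² = N·(3j₀)²·(3jₘ)² = 134400/454597
I = -1·√(0.295646/4π) = -0.15338448

-0.153384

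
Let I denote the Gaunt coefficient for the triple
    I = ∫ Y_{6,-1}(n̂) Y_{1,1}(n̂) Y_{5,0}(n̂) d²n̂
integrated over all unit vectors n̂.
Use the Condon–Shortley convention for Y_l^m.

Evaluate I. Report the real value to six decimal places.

-0.187239

Checks pass: Σm=0; 12 even; l₃=5∈[5,7].
(2·6+1)(2·1+1)(2·5+1) = 429
Δ: 2! 10! 0! / 13! → 1/858
sum: t=1:−1/14400 = -1/14400
3j²(6 1 5; 0 0 0) = Δ·Π!·Σ² = 6/143  (sign +1)
sum: t=2:+1/28800 = 1/28800
3j²(6 1 5; -1 1 0) = Δ·Π!·Σ² = 7/286  (sign -1)
combine: 4πI² = 429·6/143·7/286 = 63/143
take √, sign -1: I = -0.18723944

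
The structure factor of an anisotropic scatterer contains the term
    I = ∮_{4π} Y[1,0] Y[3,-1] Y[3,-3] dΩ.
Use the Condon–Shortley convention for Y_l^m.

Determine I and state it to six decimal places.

0.000000

0 − 1 − 3 = -4 ≠ 0: azimuthal integral kills it; I = 0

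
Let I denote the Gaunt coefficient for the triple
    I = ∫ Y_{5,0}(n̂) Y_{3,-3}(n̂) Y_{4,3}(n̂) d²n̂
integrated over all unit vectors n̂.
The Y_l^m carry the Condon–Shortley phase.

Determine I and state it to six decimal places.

-0.098140

Rules hold: Σm=0, L=12 even, 2≤4≤8.
N = 11·7·9 = 693
Δ = 4!·6!·2!/13! = 1/180180
Racah Σ t=1..3: t=1:−1/576 t=2:+1/144 t=3:−1/576 = 1/288
⇒ 3j(5 3 4; 0 0 0)² = 20/1001, sgn +1
Racah Σ t=0..0: t=0:+1/5760 = 1/5760
⇒ 3j(5 3 4; 0 -3 3)² = 5/572, sgn -1
4πI² = N·(3j₀)²·(3jₘ)² = 225/1859
I = -1·√(0.121033/4π) = -0.09814013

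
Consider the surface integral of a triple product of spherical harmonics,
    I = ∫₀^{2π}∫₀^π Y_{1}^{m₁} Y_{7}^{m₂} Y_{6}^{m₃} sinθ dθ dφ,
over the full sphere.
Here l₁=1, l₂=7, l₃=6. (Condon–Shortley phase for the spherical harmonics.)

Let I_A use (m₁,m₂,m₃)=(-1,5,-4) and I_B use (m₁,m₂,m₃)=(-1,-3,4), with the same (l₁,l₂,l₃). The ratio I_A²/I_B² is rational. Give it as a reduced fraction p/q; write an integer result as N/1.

l's match ⇒ only the (l;m) 3-j factors differ between A and B.
A: triangle coeff Δ(1,7,6) = 1/1365; Σ_t [2,2]: t=2:+1/14515200 = 1/14515200; (3j)²=22/455 [(1 7 6; -1 5 -4)], sign=+1
B: triangle coeff Δ(1,7,6) = 1/1365; Σ_t [2,2]: t=2:+1/14515200 = 1/14515200; (3j)²=2/455 [(1 7 6; -1 -3 4)], sign=+1
I_A²/I_B² = (22/455)/(2/455) = 11/1

11/1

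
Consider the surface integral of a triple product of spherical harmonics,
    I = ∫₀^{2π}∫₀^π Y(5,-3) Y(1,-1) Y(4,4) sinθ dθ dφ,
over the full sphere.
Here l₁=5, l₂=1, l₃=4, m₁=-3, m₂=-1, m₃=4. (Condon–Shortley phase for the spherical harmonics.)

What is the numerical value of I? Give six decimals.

-0.049106

Checks pass: Σm=0; 10 even; l₃=4∈[4,6].
(2·5+1)(2·1+1)(2·4+1) = 297
Δ: 2! 8! 0! / 11! → 1/495
sum: t=1:−1/576 = -1/576
3j²(5 1 4; 0 0 0) = Δ·Π!·Σ² = 5/99  (sign -1)
sum: t=0:+1/80640 = 1/80640
3j²(5 1 4; -3 -1 4) = Δ·Π!·Σ² = 1/495  (sign +1)
combine: 4πI² = 297·5/99·1/495 = 1/33
take √, sign -1: I = -0.04910640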